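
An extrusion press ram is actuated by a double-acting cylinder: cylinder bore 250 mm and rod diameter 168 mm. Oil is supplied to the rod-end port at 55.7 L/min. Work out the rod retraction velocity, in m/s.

v ≈ 0.0345 m/s

Rod-side annular area A_ann = π/4 × (250² − 168²) = 26920 mm^2
Flow into the rod-end port fills the annular volume.
v = Q / A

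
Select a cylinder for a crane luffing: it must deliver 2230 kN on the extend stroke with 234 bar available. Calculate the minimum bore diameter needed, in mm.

Extension force acts on the full piston face: F = P × (π/4)D².
D = √(4F / (πP)) = √(4 × 2230 kN / (π × 234 bar))

D ≈ 348 mm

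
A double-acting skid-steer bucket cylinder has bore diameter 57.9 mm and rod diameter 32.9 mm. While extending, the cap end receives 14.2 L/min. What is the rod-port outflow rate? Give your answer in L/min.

Cap-side area A_cap = π/4 × (57.9 mm)² = 2633 mm^2
Rod-side annular area A_ann = π/4 × (57.9² − 32.9²) = 1783 mm^2
Piston speed v = Q_in/A_cap; rod-end outflow Q_out = v × A_ann = Q_in × A_ann/A_cap.

Q_out ≈ 9.62 L/min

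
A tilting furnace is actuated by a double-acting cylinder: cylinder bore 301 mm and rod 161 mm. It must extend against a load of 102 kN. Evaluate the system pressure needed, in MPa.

P ≈ 1.43 MPa

Cap-side area A_cap = π/4 × (301 mm)² = 71160 mm^2
P = F / A = 102 kN / A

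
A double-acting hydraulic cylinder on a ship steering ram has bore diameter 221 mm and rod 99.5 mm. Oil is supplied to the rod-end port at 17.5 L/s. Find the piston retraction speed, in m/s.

v ≈ 0.572 m/s

Rod-side annular area A_ann = π/4 × (221² − 99.5²) = 30580 mm^2
Flow into the rod-end port fills the annular volume.
v = Q / A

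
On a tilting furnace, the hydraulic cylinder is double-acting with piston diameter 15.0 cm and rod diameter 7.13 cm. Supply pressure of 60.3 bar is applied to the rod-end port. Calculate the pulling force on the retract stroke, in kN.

F ≈ 82.5 kN

Rod-side annular area A_ann = π/4 × (15.0² − 7.13²) = 136.8 cm^2
On retraction the pressure acts on the annular area (bore minus rod).
F = P × A_ann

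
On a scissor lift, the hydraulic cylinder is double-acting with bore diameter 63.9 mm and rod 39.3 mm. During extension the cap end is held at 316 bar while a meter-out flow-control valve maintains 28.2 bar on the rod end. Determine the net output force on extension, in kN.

Cap-side area A_cap = π/4 × (63.9 mm)² = 3207 mm^2
Rod-side annular area A_ann = π/4 × (63.9² − 39.3²) = 1994 mm^2
Net thrust = P_cap·A_cap − P_rod·A_ann = 101.3 kN − 5.623 kN

F ≈ 95.7 kN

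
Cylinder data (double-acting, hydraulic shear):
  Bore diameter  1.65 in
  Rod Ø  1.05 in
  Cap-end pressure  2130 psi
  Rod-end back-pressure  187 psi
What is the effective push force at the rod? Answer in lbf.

Cap-side area A_cap = π/4 × (1.65 in)² = 2.138 in^2
Rod-side annular area A_ann = π/4 × (1.65² − 1.05²) = 1.272 in^2
Net thrust = P_cap·A_cap − P_rod·A_ann = 4554 lbf − 237.9 lbf

F ≈ 4320 lbf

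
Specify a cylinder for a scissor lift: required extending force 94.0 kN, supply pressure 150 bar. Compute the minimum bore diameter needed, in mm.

D ≈ 89.3 mm

Extension force acts on the full piston face: F = P × (π/4)D².
D = √(4F / (πP)) = √(4 × 94.0 kN / (π × 150 bar))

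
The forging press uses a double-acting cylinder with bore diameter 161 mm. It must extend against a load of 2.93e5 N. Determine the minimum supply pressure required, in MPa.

P ≈ 14.4 MPa

Cap-side area A_cap = π/4 × (161 mm)² = 20360 mm^2
P = F / A = 2.93e5 N / A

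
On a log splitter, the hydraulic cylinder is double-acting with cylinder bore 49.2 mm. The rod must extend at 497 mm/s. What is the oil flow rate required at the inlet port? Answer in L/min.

Cap-side area A_cap = π/4 × (49.2 mm)² = 1901 mm^2
Q = A × v

Q ≈ 56.7 L/min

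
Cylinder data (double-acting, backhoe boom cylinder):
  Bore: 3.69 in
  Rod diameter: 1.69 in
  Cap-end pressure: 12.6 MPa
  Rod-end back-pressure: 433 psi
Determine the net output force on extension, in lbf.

F ≈ 15900 lbf

Cap-side area A_cap = π/4 × (3.69 in)² = 10.69 in^2
Rod-side annular area A_ann = π/4 × (3.69² − 1.69²) = 8.451 in^2
Net thrust = P_cap·A_cap − P_rod·A_ann = 19540 lbf − 3659 lbf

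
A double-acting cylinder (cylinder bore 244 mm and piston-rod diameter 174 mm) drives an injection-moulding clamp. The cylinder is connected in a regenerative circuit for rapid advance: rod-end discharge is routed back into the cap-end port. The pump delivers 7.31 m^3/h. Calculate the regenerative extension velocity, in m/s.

v ≈ 0.0854 m/s

In regeneration the rod-end outflow joins the pump flow into the cap end, so the net volume the pump must supply per unit advance equals the rod cross-section area.
Rod cross-section A_rod = π/4 × (174 mm)² = 23780 mm^2
v = Q_pump / A_rod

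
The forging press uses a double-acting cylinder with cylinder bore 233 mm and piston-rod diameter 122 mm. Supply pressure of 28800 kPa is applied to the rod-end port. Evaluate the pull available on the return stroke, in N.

Rod-side annular area A_ann = π/4 × (233² − 122²) = 30950 mm^2
On retraction the pressure acts on the annular area (bore minus rod).
F = P × A_ann

F ≈ 8.91e5 N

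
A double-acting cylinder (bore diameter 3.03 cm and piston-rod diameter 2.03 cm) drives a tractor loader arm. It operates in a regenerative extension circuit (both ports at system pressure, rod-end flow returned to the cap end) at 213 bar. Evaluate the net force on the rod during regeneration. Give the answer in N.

With equal pressure on both faces, forces on the annular region cancel; the net push is pressure × rod cross-section.
Rod cross-section A_rod = π/4 × (2.03 cm)² = 3.237 cm^2
F = P × A_rod

F ≈ 6890 N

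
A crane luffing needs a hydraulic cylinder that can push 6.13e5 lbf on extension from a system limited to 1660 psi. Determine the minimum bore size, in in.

D ≈ 21.7 in

Extension force acts on the full piston face: F = P × (π/4)D².
D = √(4F / (πP)) = √(4 × 6.13e5 lbf / (π × 1660 psi))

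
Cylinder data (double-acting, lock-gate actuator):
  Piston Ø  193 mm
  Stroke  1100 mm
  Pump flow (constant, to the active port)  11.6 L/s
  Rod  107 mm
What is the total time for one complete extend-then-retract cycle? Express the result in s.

t ≈ 4.70 s

Cap-side area A_cap = π/4 × (193 mm)² = 29260 mm^2
Rod-side annular area A_ann = π/4 × (193² − 107²) = 20260 mm^2
t_ext = A_cap·L/Q = 2.774 s
t_ret = A_ann·L/Q = 1.922 s
t_cycle = t_ext + t_ret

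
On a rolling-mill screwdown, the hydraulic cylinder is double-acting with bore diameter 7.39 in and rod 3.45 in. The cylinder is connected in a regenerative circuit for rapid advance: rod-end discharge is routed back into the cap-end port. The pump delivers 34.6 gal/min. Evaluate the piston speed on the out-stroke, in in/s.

v ≈ 14.2 in/s

In regeneration the rod-end outflow joins the pump flow into the cap end, so the net volume the pump must supply per unit advance equals the rod cross-section area.
Rod cross-section A_rod = π/4 × (3.45 in)² = 9.348 in^2
v = Q_pump / A_rod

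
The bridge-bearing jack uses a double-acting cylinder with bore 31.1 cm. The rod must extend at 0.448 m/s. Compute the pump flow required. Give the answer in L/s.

Cap-side area A_cap = π/4 × (31.1 cm)² = 759.6 cm^2
Q = A × v

Q ≈ 34.0 L/s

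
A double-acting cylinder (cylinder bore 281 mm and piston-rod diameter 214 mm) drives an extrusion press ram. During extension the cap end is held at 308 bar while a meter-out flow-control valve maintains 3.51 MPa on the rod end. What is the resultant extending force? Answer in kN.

F ≈ 1820 kN

Cap-side area A_cap = π/4 × (281 mm)² = 62020 mm^2
Rod-side annular area A_ann = π/4 × (281² − 214²) = 26050 mm^2
Net thrust = P_cap·A_cap − P_rod·A_ann = 1910 kN − 91.43 kN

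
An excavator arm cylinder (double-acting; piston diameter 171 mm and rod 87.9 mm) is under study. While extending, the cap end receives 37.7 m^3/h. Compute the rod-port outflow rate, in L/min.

Q_out ≈ 462 L/min

Cap-side area A_cap = π/4 × (171 mm)² = 22970 mm^2
Rod-side annular area A_ann = π/4 × (171² − 87.9²) = 16900 mm^2
Piston speed v = Q_in/A_cap; rod-end outflow Q_out = v × A_ann = Q_in × A_ann/A_cap.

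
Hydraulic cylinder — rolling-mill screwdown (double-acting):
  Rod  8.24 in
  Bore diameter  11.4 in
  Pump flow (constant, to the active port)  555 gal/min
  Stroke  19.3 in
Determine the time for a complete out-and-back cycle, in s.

Cap-side area A_cap = π/4 × (11.4 in)² = 102.1 in^2
Rod-side annular area A_ann = π/4 × (11.4² − 8.24²) = 48.74 in^2
t_ext = A_cap·L/Q = 0.9219 s
t_ret = A_ann·L/Q = 0.4403 s
t_cycle = t_ext + t_ret

t ≈ 1.36 s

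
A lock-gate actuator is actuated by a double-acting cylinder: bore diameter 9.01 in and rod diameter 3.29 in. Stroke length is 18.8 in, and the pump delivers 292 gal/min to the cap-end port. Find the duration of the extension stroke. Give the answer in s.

t ≈ 1.07 s

Cap-side area A_cap = π/4 × (9.01 in)² = 63.76 in^2
Swept volume V = A × L; t = V / Q = A·L / Q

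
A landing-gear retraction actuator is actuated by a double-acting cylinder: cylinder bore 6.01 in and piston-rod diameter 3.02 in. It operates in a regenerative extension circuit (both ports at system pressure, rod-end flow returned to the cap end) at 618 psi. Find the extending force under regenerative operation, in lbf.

With equal pressure on both faces, forces on the annular region cancel; the net push is pressure × rod cross-section.
Rod cross-section A_rod = π/4 × (3.02 in)² = 7.163 in^2
F = P × A_rod

F ≈ 4430 lbf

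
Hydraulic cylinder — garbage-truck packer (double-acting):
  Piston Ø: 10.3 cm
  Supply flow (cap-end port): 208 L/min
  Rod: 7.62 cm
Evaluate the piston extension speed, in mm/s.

Cap-side area A_cap = π/4 × (10.3 cm)² = 83.32 cm^2
v = Q / A

v ≈ 416 mm/s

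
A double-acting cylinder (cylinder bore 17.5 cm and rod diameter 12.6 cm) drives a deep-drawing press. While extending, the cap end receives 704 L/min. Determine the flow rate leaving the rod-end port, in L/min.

Q_out ≈ 339 L/min

Cap-side area A_cap = π/4 × (17.5 cm)² = 240.5 cm^2
Rod-side annular area A_ann = π/4 × (17.5² − 12.6²) = 115.8 cm^2
Piston speed v = Q_in/A_cap; rod-end outflow Q_out = v × A_ann = Q_in × A_ann/A_cap.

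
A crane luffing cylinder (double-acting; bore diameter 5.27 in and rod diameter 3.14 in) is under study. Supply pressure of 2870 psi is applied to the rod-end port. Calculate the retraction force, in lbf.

Rod-side annular area A_ann = π/4 × (5.27² − 3.14²) = 14.07 in^2
On retraction the pressure acts on the annular area (bore minus rod).
F = P × A_ann

F ≈ 40400 lbf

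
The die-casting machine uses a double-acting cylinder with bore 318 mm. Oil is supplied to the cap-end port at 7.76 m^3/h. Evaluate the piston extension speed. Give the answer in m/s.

Cap-side area A_cap = π/4 × (318 mm)² = 79420 mm^2
v = Q / A

v ≈ 0.0271 m/s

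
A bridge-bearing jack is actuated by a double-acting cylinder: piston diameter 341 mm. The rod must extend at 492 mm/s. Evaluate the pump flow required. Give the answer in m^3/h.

Cap-side area A_cap = π/4 × (341 mm)² = 91330 mm^2
Q = A × v

Q ≈ 162 m^3/h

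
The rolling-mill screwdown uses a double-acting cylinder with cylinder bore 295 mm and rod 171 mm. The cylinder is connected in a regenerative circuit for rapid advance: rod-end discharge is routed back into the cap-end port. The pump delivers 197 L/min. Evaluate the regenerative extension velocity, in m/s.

v ≈ 0.143 m/s

In regeneration the rod-end outflow joins the pump flow into the cap end, so the net volume the pump must supply per unit advance equals the rod cross-section area.
Rod cross-section A_rod = π/4 × (171 mm)² = 22970 mm^2
v = Q_pump / A_rod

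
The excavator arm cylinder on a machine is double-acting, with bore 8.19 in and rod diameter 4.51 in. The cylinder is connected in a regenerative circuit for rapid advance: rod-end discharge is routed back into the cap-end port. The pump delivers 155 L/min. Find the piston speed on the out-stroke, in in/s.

In regeneration the rod-end outflow joins the pump flow into the cap end, so the net volume the pump must supply per unit advance equals the rod cross-section area.
Rod cross-section A_rod = π/4 × (4.51 in)² = 15.98 in^2
v = Q_pump / A_rod

v ≈ 9.87 in/s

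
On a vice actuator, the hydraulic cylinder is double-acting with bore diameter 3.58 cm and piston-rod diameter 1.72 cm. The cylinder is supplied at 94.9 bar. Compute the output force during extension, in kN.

Cap-side area A_cap = π/4 × (3.58 cm)² = 10.07 cm^2
F = P × A_cap = 94.9 bar × A_cap

F ≈ 9.55 kN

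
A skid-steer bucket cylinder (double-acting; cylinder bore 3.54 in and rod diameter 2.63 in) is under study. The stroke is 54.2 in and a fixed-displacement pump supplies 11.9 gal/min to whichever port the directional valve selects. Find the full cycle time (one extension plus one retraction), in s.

Cap-side area A_cap = π/4 × (3.54 in)² = 9.842 in^2
Rod-side annular area A_ann = π/4 × (3.54² − 2.63²) = 4.410 in^2
t_ext = A_cap·L/Q = 11.64 s
t_ret = A_ann·L/Q = 5.217 s
t_cycle = t_ext + t_ret

t ≈ 16.9 s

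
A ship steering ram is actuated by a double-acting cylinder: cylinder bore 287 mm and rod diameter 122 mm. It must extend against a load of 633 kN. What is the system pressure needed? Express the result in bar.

Cap-side area A_cap = π/4 × (287 mm)² = 64690 mm^2
P = F / A = 633 kN / A

P ≈ 97.8 bar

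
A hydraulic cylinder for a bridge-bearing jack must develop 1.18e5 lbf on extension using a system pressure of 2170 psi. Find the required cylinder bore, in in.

Extension force acts on the full piston face: F = P × (π/4)D².
D = √(4F / (πP)) = √(4 × 1.18e5 lbf / (π × 2170 psi))

D ≈ 8.32 in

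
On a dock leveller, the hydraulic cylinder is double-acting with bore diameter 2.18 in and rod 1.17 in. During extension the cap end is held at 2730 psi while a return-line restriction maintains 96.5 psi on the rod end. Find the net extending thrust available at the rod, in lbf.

F ≈ 9930 lbf

Cap-side area A_cap = π/4 × (2.18 in)² = 3.733 in^2
Rod-side annular area A_ann = π/4 × (2.18² − 1.17²) = 2.657 in^2
Net thrust = P_cap·A_cap − P_rod·A_ann = 10190 lbf − 256.4 lbf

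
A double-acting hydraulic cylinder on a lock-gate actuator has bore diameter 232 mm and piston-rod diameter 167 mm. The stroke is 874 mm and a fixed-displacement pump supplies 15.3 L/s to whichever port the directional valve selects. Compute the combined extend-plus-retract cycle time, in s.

t ≈ 3.58 s

Cap-side area A_cap = π/4 × (232 mm)² = 42270 mm^2
Rod-side annular area A_ann = π/4 × (232² − 167²) = 20370 mm^2
t_ext = A_cap·L/Q = 2.415 s
t_ret = A_ann·L/Q = 1.164 s
t_cycle = t_ext + t_ret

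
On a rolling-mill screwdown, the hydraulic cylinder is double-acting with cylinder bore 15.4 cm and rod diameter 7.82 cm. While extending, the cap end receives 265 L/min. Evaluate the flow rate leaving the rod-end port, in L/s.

Q_out ≈ 3.28 L/s

Cap-side area A_cap = π/4 × (15.4 cm)² = 186.3 cm^2
Rod-side annular area A_ann = π/4 × (15.4² − 7.82²) = 138.2 cm^2
Piston speed v = Q_in/A_cap; rod-end outflow Q_out = v × A_ann = Q_in × A_ann/A_cap.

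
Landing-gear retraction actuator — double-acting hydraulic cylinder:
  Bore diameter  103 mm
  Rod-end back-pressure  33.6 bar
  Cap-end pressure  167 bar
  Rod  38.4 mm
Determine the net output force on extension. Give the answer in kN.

F ≈ 115 kN

Cap-side area A_cap = π/4 × (103 mm)² = 8332 mm^2
Rod-side annular area A_ann = π/4 × (103² − 38.4²) = 7174 mm^2
Net thrust = P_cap·A_cap − P_rod·A_ann = 139.1 kN − 24.11 kN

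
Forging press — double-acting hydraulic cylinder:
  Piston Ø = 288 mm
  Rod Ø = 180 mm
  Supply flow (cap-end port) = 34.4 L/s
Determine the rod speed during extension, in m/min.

Cap-side area A_cap = π/4 × (288 mm)² = 65140 mm^2
v = Q / A

v ≈ 31.7 m/min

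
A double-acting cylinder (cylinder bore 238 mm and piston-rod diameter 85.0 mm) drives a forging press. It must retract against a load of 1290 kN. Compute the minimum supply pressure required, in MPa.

Rod-side annular area A_ann = π/4 × (238² − 85.0²) = 38810 mm^2
Retraction: pressure acts on the annular area.
P = F / A = 1290 kN / A

P ≈ 33.2 MPa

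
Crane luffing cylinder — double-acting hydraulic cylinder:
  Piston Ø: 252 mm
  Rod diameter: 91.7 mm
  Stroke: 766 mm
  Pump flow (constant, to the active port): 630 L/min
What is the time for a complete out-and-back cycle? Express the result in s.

Cap-side area A_cap = π/4 × (252 mm)² = 49880 mm^2
Rod-side annular area A_ann = π/4 × (252² − 91.7²) = 43270 mm^2
t_ext = A_cap·L/Q = 3.639 s
t_ret = A_ann·L/Q = 3.157 s
t_cycle = t_ext + t_ret

t ≈ 6.80 s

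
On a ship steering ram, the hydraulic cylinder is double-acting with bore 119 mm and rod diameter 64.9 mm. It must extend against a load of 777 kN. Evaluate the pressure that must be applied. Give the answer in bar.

Cap-side area A_cap = π/4 × (119 mm)² = 11120 mm^2
P = F / A = 777 kN / A

P ≈ 699 bar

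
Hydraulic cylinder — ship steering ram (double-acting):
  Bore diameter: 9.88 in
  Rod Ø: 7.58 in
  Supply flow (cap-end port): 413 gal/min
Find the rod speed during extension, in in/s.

Cap-side area A_cap = π/4 × (9.88 in)² = 76.67 in^2
v = Q / A

v ≈ 20.7 in/s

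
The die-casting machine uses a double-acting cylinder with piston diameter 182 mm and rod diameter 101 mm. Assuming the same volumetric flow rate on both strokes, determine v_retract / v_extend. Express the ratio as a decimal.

v_ret/v_ext ≈ 1.45

Cap-side area A_cap = π/4 × (182 mm)² = 26020 mm^2
Rod-side annular area A_ann = π/4 × (182² − 101²) = 18000 mm^2
For equal Q, v ∝ 1/A, so v_ret/v_ext = A_cap/A_ann.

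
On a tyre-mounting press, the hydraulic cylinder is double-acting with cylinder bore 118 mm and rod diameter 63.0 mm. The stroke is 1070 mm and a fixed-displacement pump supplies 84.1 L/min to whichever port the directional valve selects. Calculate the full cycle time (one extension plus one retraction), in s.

t ≈ 14.3 s

Cap-side area A_cap = π/4 × (118 mm)² = 10940 mm^2
Rod-side annular area A_ann = π/4 × (118² − 63.0²) = 7819 mm^2
t_ext = A_cap·L/Q = 8.348 s
t_ret = A_ann·L/Q = 5.969 s
t_cycle = t_ext + t_ret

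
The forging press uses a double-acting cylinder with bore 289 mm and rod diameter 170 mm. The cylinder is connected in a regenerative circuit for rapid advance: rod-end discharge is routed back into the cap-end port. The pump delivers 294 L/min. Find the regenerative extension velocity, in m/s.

v ≈ 0.216 m/s

In regeneration the rod-end outflow joins the pump flow into the cap end, so the net volume the pump must supply per unit advance equals the rod cross-section area.
Rod cross-section A_rod = π/4 × (170 mm)² = 22700 mm^2
v = Q_pump / A_rod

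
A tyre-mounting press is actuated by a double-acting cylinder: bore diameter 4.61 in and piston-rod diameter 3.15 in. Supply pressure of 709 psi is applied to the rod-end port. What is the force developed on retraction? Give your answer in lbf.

Rod-side annular area A_ann = π/4 × (4.61² − 3.15²) = 8.898 in^2
On retraction the pressure acts on the annular area (bore minus rod).
F = P × A_ann

F ≈ 6310 lbf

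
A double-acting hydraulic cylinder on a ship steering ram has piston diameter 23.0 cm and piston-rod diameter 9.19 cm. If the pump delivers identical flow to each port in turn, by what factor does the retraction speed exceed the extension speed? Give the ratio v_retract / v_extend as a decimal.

Cap-side area A_cap = π/4 × (23.0 cm)² = 415.5 cm^2
Rod-side annular area A_ann = π/4 × (23.0² − 9.19²) = 349.1 cm^2
For equal Q, v ∝ 1/A, so v_ret/v_ext = A_cap/A_ann.

v_ret/v_ext ≈ 1.19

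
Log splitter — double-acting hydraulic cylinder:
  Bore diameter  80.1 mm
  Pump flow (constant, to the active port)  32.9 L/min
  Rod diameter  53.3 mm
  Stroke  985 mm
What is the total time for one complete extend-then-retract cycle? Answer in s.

t ≈ 14.1 s

Cap-side area A_cap = π/4 × (80.1 mm)² = 5039 mm^2
Rod-side annular area A_ann = π/4 × (80.1² − 53.3²) = 2808 mm^2
t_ext = A_cap·L/Q = 9.052 s
t_ret = A_ann·L/Q = 5.044 s
t_cycle = t_ext + t_ret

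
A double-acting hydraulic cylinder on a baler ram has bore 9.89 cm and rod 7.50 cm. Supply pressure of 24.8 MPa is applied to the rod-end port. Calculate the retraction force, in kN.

F ≈ 81.0 kN

Rod-side annular area A_ann = π/4 × (9.89² − 7.50²) = 32.64 cm^2
On retraction the pressure acts on the annular area (bore minus rod).
F = P × A_ann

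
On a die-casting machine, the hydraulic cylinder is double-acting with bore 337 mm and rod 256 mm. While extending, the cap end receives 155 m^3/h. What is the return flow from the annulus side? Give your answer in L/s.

Cap-side area A_cap = π/4 × (337 mm)² = 89200 mm^2
Rod-side annular area A_ann = π/4 × (337² − 256²) = 37730 mm^2
Piston speed v = Q_in/A_cap; rod-end outflow Q_out = v × A_ann = Q_in × A_ann/A_cap.

Q_out ≈ 18.2 L/s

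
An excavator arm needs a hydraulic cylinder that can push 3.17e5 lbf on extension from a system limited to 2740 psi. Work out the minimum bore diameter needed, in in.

D ≈ 12.1 in

Extension force acts on the full piston face: F = P × (π/4)D².
D = √(4F / (πP)) = √(4 × 3.17e5 lbf / (π × 2740 psi))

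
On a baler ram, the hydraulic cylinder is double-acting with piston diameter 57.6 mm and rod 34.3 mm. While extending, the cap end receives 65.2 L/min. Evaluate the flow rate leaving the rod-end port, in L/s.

Cap-side area A_cap = π/4 × (57.6 mm)² = 2606 mm^2
Rod-side annular area A_ann = π/4 × (57.6² − 34.3²) = 1682 mm^2
Piston speed v = Q_in/A_cap; rod-end outflow Q_out = v × A_ann = Q_in × A_ann/A_cap.

Q_out ≈ 0.701 L/s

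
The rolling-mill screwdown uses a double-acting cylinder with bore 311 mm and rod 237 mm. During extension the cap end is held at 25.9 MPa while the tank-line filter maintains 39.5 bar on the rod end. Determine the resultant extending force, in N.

F ≈ 1.84e6 N

Cap-side area A_cap = π/4 × (311 mm)² = 75960 mm^2
Rod-side annular area A_ann = π/4 × (311² − 237²) = 31850 mm^2
Net thrust = P_cap·A_cap − P_rod·A_ann = 1.967e6 N − 1.258e5 N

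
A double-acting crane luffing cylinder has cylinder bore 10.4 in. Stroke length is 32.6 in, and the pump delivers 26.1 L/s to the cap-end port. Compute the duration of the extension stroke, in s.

t ≈ 1.74 s

Cap-side area A_cap = π/4 × (10.4 in)² = 84.95 in^2
Swept volume V = A × L; t = V / Q = A·L / Q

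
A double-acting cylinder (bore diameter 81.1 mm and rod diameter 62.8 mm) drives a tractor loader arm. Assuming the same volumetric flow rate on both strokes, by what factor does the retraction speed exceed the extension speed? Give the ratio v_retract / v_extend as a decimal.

Cap-side area A_cap = π/4 × (81.1 mm)² = 5166 mm^2
Rod-side annular area A_ann = π/4 × (81.1² − 62.8²) = 2068 mm^2
For equal Q, v ∝ 1/A, so v_ret/v_ext = A_cap/A_ann.

v_ret/v_ext ≈ 2.50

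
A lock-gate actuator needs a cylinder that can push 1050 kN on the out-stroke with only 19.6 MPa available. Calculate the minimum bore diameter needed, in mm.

Extension force acts on the full piston face: F = P × (π/4)D².
D = √(4F / (πP)) = √(4 × 1050 kN / (π × 19.6 MPa))

D ≈ 261 mm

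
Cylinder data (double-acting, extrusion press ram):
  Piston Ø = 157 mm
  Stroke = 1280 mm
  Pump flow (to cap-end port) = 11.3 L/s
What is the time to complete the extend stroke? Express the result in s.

t ≈ 2.19 s

Cap-side area A_cap = π/4 × (157 mm)² = 19360 mm^2
Swept volume V = A × L; t = V / Q = A·L / Q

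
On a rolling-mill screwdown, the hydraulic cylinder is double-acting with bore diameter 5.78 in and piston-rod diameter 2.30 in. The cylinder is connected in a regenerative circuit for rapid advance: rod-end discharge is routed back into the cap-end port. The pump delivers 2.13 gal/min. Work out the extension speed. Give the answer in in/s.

v ≈ 1.97 in/s

In regeneration the rod-end outflow joins the pump flow into the cap end, so the net volume the pump must supply per unit advance equals the rod cross-section area.
Rod cross-section A_rod = π/4 × (2.30 in)² = 4.155 in^2
v = Q_pump / A_rod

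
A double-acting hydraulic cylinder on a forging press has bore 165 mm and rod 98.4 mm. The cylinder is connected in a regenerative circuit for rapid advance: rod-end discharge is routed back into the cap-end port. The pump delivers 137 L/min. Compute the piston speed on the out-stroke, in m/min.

In regeneration the rod-end outflow joins the pump flow into the cap end, so the net volume the pump must supply per unit advance equals the rod cross-section area.
Rod cross-section A_rod = π/4 × (98.4 mm)² = 7605 mm^2
v = Q_pump / A_rod

v ≈ 18.0 m/min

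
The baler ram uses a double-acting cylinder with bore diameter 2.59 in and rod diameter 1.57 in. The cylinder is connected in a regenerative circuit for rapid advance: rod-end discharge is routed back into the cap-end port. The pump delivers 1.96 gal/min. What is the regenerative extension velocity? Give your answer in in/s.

In regeneration the rod-end outflow joins the pump flow into the cap end, so the net volume the pump must supply per unit advance equals the rod cross-section area.
Rod cross-section A_rod = π/4 × (1.57 in)² = 1.936 in^2
v = Q_pump / A_rod

v ≈ 3.90 in/s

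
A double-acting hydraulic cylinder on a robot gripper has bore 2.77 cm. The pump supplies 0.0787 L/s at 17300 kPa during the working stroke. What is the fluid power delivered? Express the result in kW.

W ≈ 1.36 kW

Hydraulic power = P × Q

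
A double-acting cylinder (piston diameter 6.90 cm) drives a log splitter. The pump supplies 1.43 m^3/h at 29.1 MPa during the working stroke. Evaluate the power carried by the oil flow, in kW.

W ≈ 11.6 kW

Hydraulic power = P × Q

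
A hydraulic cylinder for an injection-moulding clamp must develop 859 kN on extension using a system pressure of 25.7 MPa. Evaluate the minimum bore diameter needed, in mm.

D ≈ 206 mm

Extension force acts on the full piston face: F = P × (π/4)D².
D = √(4F / (πP)) = √(4 × 859 kN / (π × 25.7 MPa))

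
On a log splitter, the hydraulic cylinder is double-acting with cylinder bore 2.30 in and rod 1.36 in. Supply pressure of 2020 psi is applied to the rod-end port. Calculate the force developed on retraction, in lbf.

F ≈ 5460 lbf

Rod-side annular area A_ann = π/4 × (2.30² − 1.36²) = 2.702 in^2
On retraction the pressure acts on the annular area (bore minus rod).
F = P × A_ann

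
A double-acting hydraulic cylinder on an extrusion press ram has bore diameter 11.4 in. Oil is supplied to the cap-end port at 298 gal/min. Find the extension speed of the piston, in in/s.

Cap-side area A_cap = π/4 × (11.4 in)² = 102.1 in^2
v = Q / A

v ≈ 11.2 in/s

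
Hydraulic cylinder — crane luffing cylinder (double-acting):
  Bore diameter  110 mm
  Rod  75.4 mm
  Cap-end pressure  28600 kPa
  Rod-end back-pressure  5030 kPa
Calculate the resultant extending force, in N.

Cap-side area A_cap = π/4 × (110 mm)² = 9503 mm^2
Rod-side annular area A_ann = π/4 × (110² − 75.4²) = 5038 mm^2
Net thrust = P_cap·A_cap − P_rod·A_ann = 2.718e5 N − 25340 N

F ≈ 2.46e5 N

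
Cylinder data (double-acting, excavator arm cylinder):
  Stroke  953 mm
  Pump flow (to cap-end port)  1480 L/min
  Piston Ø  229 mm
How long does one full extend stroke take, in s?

Cap-side area A_cap = π/4 × (229 mm)² = 41190 mm^2
Swept volume V = A × L; t = V / Q = A·L / Q

t ≈ 1.59 s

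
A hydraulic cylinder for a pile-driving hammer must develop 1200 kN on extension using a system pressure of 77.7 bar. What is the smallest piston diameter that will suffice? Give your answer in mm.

Extension force acts on the full piston face: F = P × (π/4)D².
D = √(4F / (πP)) = √(4 × 1200 kN / (π × 77.7 bar))

D ≈ 443 mm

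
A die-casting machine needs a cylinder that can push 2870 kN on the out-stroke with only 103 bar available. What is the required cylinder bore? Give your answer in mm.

Extension force acts on the full piston face: F = P × (π/4)D².
D = √(4F / (πP)) = √(4 × 2870 kN / (π × 103 bar))

D ≈ 596 mm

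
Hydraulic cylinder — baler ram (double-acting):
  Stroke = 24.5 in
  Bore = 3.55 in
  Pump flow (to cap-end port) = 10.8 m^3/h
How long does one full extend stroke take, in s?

t ≈ 1.32 s

Cap-side area A_cap = π/4 × (3.55 in)² = 9.898 in^2
Swept volume V = A × L; t = V / Q = A·L / Q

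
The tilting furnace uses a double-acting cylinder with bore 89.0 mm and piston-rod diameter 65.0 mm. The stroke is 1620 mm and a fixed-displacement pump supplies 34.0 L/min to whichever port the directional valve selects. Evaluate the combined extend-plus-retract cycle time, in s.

Cap-side area A_cap = π/4 × (89.0 mm)² = 6221 mm^2
Rod-side annular area A_ann = π/4 × (89.0² − 65.0²) = 2903 mm^2
t_ext = A_cap·L/Q = 17.79 s
t_ret = A_ann·L/Q = 8.299 s
t_cycle = t_ext + t_ret

t ≈ 26.1 s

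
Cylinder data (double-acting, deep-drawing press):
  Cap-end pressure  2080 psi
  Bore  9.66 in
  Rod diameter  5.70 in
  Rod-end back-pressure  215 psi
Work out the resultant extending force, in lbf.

Cap-side area A_cap = π/4 × (9.66 in)² = 73.29 in^2
Rod-side annular area A_ann = π/4 × (9.66² − 5.70²) = 47.77 in^2
Net thrust = P_cap·A_cap − P_rod·A_ann = 1.524e5 lbf − 10270 lbf

F ≈ 1.42e5 lbf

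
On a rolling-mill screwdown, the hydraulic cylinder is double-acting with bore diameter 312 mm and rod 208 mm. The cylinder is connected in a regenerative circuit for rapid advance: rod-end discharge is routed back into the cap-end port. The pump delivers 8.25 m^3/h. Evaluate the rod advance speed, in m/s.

In regeneration the rod-end outflow joins the pump flow into the cap end, so the net volume the pump must supply per unit advance equals the rod cross-section area.
Rod cross-section A_rod = π/4 × (208 mm)² = 33980 mm^2
v = Q_pump / A_rod

v ≈ 0.0674 m/s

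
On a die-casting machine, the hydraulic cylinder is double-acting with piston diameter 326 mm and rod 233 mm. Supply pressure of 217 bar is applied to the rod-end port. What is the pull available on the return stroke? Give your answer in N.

Rod-side annular area A_ann = π/4 × (326² − 233²) = 40830 mm^2
On retraction the pressure acts on the annular area (bore minus rod).
F = P × A_ann

F ≈ 8.86e5 N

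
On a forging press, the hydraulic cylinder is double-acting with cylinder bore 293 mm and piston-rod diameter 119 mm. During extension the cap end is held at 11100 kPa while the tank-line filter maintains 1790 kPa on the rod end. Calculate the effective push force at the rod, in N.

Cap-side area A_cap = π/4 × (293 mm)² = 67430 mm^2
Rod-side annular area A_ann = π/4 × (293² − 119²) = 56300 mm^2
Net thrust = P_cap·A_cap − P_rod·A_ann = 7.484e5 N − 1.008e5 N

F ≈ 6.48e5 N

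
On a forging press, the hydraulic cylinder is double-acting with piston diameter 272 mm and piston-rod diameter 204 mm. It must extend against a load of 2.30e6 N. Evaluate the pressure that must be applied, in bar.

Cap-side area A_cap = π/4 × (272 mm)² = 58110 mm^2
P = F / A = 2.30e6 N / A

P ≈ 396 bar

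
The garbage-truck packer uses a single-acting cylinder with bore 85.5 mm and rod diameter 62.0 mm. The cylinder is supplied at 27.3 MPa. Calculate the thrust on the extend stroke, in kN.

F ≈ 157 kN

Cap-side area A_cap = π/4 × (85.5 mm)² = 5741 mm^2
F = P × A_cap = 27.3 MPa × A_cap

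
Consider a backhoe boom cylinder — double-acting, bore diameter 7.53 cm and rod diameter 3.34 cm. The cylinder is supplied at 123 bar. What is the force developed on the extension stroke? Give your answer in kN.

Cap-side area A_cap = π/4 × (7.53 cm)² = 44.53 cm^2
F = P × A_cap = 123 bar × A_cap

F ≈ 54.8 kN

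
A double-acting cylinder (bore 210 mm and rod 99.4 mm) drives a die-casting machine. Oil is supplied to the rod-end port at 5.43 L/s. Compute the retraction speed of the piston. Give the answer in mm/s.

v ≈ 202 mm/s

Rod-side annular area A_ann = π/4 × (210² − 99.4²) = 26880 mm^2
Flow into the rod-end port fills the annular volume.
v = Q / A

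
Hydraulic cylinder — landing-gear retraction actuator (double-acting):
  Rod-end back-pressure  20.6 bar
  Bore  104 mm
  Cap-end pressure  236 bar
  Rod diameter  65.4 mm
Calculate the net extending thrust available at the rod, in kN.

Cap-side area A_cap = π/4 × (104 mm)² = 8495 mm^2
Rod-side annular area A_ann = π/4 × (104² − 65.4²) = 5136 mm^2
Net thrust = P_cap·A_cap − P_rod·A_ann = 200.5 kN − 10.58 kN

F ≈ 190 kN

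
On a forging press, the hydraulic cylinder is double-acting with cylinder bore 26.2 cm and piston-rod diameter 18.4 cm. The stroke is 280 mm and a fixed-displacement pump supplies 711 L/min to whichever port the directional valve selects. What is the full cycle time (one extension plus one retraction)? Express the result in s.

Cap-side area A_cap = π/4 × (26.2 cm)² = 539.1 cm^2
Rod-side annular area A_ann = π/4 × (26.2² − 18.4²) = 273.2 cm^2
t_ext = A_cap·L/Q = 1.274 s
t_ret = A_ann·L/Q = 0.6456 s
t_cycle = t_ext + t_ret

t ≈ 1.92 s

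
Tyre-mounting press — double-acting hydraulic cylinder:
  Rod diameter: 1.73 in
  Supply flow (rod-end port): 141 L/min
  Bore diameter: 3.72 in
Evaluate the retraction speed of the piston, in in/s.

Rod-side annular area A_ann = π/4 × (3.72² − 1.73²) = 8.518 in^2
Flow into the rod-end port fills the annular volume.
v = Q / A

v ≈ 16.8 in/s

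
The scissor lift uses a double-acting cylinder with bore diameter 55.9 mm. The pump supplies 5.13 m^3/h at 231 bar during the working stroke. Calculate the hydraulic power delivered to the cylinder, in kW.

W ≈ 32.9 kW

Hydraulic power = P × Q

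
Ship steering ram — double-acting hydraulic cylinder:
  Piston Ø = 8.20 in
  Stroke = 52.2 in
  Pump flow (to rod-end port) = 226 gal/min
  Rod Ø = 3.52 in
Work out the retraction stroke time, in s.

Rod-side annular area A_ann = π/4 × (8.20² − 3.52²) = 43.08 in^2
Swept volume V = A × L; t = V / Q = A·L / Q

t ≈ 2.58 s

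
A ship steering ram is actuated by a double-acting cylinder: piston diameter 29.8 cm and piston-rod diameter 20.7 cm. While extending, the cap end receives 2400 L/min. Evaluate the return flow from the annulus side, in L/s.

Q_out ≈ 20.7 L/s

Cap-side area A_cap = π/4 × (29.8 cm)² = 697.5 cm^2
Rod-side annular area A_ann = π/4 × (29.8² − 20.7²) = 360.9 cm^2
Piston speed v = Q_in/A_cap; rod-end outflow Q_out = v × A_ann = Q_in × A_ann/A_cap.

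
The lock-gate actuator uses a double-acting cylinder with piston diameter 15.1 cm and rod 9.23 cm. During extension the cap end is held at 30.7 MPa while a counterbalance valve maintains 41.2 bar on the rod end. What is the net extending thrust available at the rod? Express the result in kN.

F ≈ 504 kN

Cap-side area A_cap = π/4 × (15.1 cm)² = 179.1 cm^2
Rod-side annular area A_ann = π/4 × (15.1² − 9.23²) = 112.2 cm^2
Net thrust = P_cap·A_cap − P_rod·A_ann = 549.8 kN − 46.21 kN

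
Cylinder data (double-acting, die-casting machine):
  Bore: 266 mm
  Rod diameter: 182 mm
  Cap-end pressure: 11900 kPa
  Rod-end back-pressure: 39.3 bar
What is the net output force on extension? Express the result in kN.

F ≈ 545 kN

Cap-side area A_cap = π/4 × (266 mm)² = 55570 mm^2
Rod-side annular area A_ann = π/4 × (266² − 182²) = 29560 mm^2
Net thrust = P_cap·A_cap − P_rod·A_ann = 661.3 kN − 116.2 kN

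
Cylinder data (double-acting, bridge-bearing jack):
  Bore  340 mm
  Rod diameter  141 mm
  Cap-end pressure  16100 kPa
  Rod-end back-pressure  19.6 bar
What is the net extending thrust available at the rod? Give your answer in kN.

Cap-side area A_cap = π/4 × (340 mm)² = 90790 mm^2
Rod-side annular area A_ann = π/4 × (340² − 141²) = 75180 mm^2
Net thrust = P_cap·A_cap − P_rod·A_ann = 1462 kN − 147.3 kN

F ≈ 1310 kN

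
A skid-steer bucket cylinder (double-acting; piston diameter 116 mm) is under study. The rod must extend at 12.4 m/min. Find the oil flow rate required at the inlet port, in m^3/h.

Q ≈ 7.86 m^3/h

Cap-side area A_cap = π/4 × (116 mm)² = 10570 mm^2
Q = A × v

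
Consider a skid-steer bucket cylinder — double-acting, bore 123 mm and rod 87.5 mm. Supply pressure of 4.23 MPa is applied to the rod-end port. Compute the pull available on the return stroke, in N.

F ≈ 24800 N

Rod-side annular area A_ann = π/4 × (123² − 87.5²) = 5869 mm^2
On retraction the pressure acts on the annular area (bore minus rod).
F = P × A_ann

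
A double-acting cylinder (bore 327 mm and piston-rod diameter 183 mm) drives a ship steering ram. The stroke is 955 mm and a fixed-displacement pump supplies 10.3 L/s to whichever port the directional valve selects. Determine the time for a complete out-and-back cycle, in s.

Cap-side area A_cap = π/4 × (327 mm)² = 83980 mm^2
Rod-side annular area A_ann = π/4 × (327² − 183²) = 57680 mm^2
t_ext = A_cap·L/Q = 7.787 s
t_ret = A_ann·L/Q = 5.348 s
t_cycle = t_ext + t_ret

t ≈ 13.1 s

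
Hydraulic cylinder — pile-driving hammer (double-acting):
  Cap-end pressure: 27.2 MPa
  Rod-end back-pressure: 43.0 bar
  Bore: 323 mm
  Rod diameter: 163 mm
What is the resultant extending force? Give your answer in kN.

Cap-side area A_cap = π/4 × (323 mm)² = 81940 mm^2
Rod-side annular area A_ann = π/4 × (323² − 163²) = 61070 mm^2
Net thrust = P_cap·A_cap − P_rod·A_ann = 2229 kN − 262.6 kN

F ≈ 1970 kN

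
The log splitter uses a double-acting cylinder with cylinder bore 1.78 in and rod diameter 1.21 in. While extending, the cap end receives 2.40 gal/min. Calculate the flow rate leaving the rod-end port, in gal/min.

Q_out ≈ 1.29 gal/min

Cap-side area A_cap = π/4 × (1.78 in)² = 2.488 in^2
Rod-side annular area A_ann = π/4 × (1.78² − 1.21²) = 1.339 in^2
Piston speed v = Q_in/A_cap; rod-end outflow Q_out = v × A_ann = Q_in × A_ann/A_cap.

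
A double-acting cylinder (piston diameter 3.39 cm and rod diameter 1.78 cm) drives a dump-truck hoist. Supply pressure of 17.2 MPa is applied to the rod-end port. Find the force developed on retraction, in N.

Rod-side annular area A_ann = π/4 × (3.39² − 1.78²) = 6.537 cm^2
On retraction the pressure acts on the annular area (bore minus rod).
F = P × A_ann

F ≈ 11200 N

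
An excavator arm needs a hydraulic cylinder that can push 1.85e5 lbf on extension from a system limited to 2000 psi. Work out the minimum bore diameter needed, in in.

Extension force acts on the full piston face: F = P × (π/4)D².
D = √(4F / (πP)) = √(4 × 1.85e5 lbf / (π × 2000 psi))

D ≈ 10.9 in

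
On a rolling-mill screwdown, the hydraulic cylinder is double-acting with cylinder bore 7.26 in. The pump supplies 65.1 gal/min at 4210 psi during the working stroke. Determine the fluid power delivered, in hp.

W ≈ 160 hp

Hydraulic power = P × Q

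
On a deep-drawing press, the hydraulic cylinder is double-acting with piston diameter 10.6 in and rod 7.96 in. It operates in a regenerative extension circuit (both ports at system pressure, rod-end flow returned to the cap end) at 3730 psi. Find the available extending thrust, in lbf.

F ≈ 1.86e5 lbf

With equal pressure on both faces, forces on the annular region cancel; the net push is pressure × rod cross-section.
Rod cross-section A_rod = π/4 × (7.96 in)² = 49.76 in^2
F = P × A_rod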